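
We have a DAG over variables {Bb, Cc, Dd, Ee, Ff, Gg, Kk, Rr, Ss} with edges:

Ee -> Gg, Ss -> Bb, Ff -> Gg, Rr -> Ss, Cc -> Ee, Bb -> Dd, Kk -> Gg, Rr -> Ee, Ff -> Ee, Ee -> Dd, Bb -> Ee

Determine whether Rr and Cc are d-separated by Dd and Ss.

Enumerating the 3 paths from Rr to Cc and testing each for blocking by {Dd, Ss}:
Path 1: Rr → Ss → Bb → Ee ← Cc
  Ss is a chain here and Ss is conditioned on, so the path is blocked at Ss.
Path 2: Rr → Ss → Bb → Dd ← Ee ← Cc
  Ss is a chain here and Ss is conditioned on, so the path is blocked at Ss.
Path 3: Rr → Ee ← Cc
  Ee is a collider and its descendant Dd is conditioned on, which opens it — no node blocks this path, so it is active.
Since the path Rr → Ee ← Cc is active, Rr and Cc are not d-separated given {Dd, Ss}.

No — Rr and Cc are not d-separated given {Dd, Ss}.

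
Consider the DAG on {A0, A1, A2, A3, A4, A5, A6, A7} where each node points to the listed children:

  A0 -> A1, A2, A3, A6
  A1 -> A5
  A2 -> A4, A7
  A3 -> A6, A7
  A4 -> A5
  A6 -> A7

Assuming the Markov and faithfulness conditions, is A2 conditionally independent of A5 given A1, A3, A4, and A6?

Yes — A2 and A5 are d-separated given {A1, A3, A4, A6}.

Enumerating the 6 paths from A2 to A5 and testing each for blocking by {A1, A3, A4, A6}:
Path 1: A2 → A4 → A5
  A4 is a chain here and A4 is conditioned on, so the path is blocked at A4.
Path 2: A2 → A7 ← A3 ← A0 → A1 → A5
  A7 is a collider here and neither A7 nor any of its descendants is conditioned on, so the collider stays closed — the path is blocked at A7.
Path 3: A2 → A7 ← A3 → A6 ← A0 → A1 → A5
  A7 is a collider here and neither A7 nor any of its descendants is conditioned on, so the collider stays closed — the path is blocked at A7.
Path 4: A2 → A7 ← A6 ← A3 ← A0 → A1 → A5
  A7 is a collider here and neither A7 nor any of its descendants is conditioned on, so the collider stays closed — the path is blocked at A7.
Path 5: A2 → A7 ← A6 ← A0 → A1 → A5
  A7 is a collider here and neither A7 nor any of its descendants is conditioned on, so the collider stays closed — the path is blocked at A7.
Path 6: A2 ← A0 → A1 → A5
  A1 is a chain here and A1 is conditioned on, so the path is blocked at A1.
Since every path is blocked, d-separation holds.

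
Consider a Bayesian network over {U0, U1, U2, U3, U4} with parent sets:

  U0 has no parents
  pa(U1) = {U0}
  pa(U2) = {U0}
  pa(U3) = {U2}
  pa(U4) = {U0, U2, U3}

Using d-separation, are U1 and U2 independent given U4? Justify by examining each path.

We examine all 3 paths between U1 and U2:
Path 1: U1 ← U0 → U2
  U0 is a fork and U0 is not conditioned on — no node blocks this path, so it is active.
Path 2: U1 ← U0 → U4 ← U2
  U0 is a fork and U0 is not conditioned on; U4 is a collider and U4 is conditioned on, which opens it — no node blocks this path, so it is active.
Path 3: U1 ← U0 → U4 ← U3 ← U2
  U0 is a fork and U0 is not conditioned on; U4 is a collider and U4 is conditioned on, which opens it; U3 is a chain and U3 is not conditioned on — no node blocks this path, so it is active.
Since the path U1 ← U0 → U2 is active, U1 and U2 are not d-separated given {U4}.

No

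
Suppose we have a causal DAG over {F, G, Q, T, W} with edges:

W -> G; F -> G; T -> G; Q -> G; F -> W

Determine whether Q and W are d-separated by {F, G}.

2 paths connect Q and W; each must be blocked for d-separation to hold:
Path 1: Q → G ← F → W
  F is a fork here and F is conditioned on, so the path is blocked at F.
Path 2: Q → G ← W
  G is a collider and G is conditioned on, which opens it — no node blocks this path, so it is active.
Because an active path exists, Q and W are not d-separated.

No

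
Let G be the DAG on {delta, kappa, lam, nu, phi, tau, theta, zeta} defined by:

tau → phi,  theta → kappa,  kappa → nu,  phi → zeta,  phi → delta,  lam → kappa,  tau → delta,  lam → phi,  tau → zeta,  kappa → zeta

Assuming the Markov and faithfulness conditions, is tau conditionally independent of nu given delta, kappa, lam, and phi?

Yes

There are 6 undirected paths between tau and nu; checking each against the conditioning set {delta, kappa, lam, phi}:
Path 1: tau → delta ← phi ← lam → kappa → nu
  phi is a chain here and phi is conditioned on, so the path is blocked at phi.
Path 2: tau → delta ← phi → zeta ← kappa → nu
  phi is a fork here and phi is conditioned on, so the path is blocked at phi.
Path 3: tau → phi ← lam → kappa → nu
  lam is a fork here and lam is conditioned on, so the path is blocked at lam.
Path 4: tau → phi → zeta ← kappa → nu
  phi is a chain here and phi is conditioned on, so the path is blocked at phi.
Path 5: tau → zeta ← kappa → nu
  zeta is a collider here and neither zeta nor any of its descendants is conditioned on, so the collider stays closed — the path is blocked at zeta.
Path 6: tau → zeta ← phi ← lam → kappa → nu
  zeta is a collider here and neither zeta nor any of its descendants is conditioned on, so the collider stays closed — the path is blocked at zeta.
Since every path is blocked, d-separation holds.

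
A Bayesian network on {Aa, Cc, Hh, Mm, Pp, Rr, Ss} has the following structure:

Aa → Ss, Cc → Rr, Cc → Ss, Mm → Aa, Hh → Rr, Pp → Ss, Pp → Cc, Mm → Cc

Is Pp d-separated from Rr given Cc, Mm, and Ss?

Yes

We examine all 3 paths between Pp and Rr:
Path 1: Pp → Cc → Rr
  Cc is a chain here and Cc is conditioned on, so the path is blocked at Cc.
Path 2: Pp → Ss ← Cc → Rr
  Cc is a fork here and Cc is conditioned on, so the path is blocked at Cc.
Path 3: Pp → Ss ← Aa ← Mm → Cc → Rr
  Mm is a fork here and Mm is conditioned on, so the path is blocked at Mm.
All paths are blocked; Pp ⊥ Rr | {Cc, Mm, Ss} holds.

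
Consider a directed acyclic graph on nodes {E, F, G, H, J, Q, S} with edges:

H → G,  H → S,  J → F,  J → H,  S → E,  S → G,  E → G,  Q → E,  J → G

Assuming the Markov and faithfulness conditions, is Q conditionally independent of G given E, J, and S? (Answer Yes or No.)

There are 4 undirected paths between Q and G; checking each against the conditioning set {E, J, S}:
Path 1: Q → E → G
  E is a chain here and E is conditioned on, so the path is blocked at E.
Path 2: Q → E ← S ← H → G
  S is a chain here and S is conditioned on, so the path is blocked at S.
Path 3: Q → E ← S ← H ← J → G
  S is a chain here and S is conditioned on, so the path is blocked at S.
Path 4: Q → E ← S → G
  S is a fork here and S is conditioned on, so the path is blocked at S.
Every path is blocked, so Q and G are d-separated given {E, J, S}.

Yes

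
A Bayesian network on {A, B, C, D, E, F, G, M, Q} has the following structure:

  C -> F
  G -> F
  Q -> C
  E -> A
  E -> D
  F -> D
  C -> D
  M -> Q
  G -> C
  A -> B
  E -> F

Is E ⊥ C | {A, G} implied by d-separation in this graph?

Enumerating the 6 paths from E to C and testing each for blocking by {A, G}:
Path 1: E → F ← C
  F is a collider here and neither F nor any of its descendants is conditioned on, so the collider stays closed — the path is blocked at F.
Path 2: E → F → D ← C
  D is a collider here and neither D nor any of its descendants is conditioned on, so the collider stays closed — the path is blocked at D.
Path 3: E → F ← G → C
  F is a collider here and neither F nor any of its descendants is conditioned on, so the collider stays closed — the path is blocked at F.
Path 4: E → D ← C
  D is a collider here and neither D nor any of its descendants is conditioned on, so the collider stays closed — the path is blocked at D.
Path 5: E → D ← F ← C
  D is a collider here and neither D nor any of its descendants is conditioned on, so the collider stays closed — the path is blocked at D.
Path 6: E → D ← F ← G → C
  D is a collider here and neither D nor any of its descendants is conditioned on, so the collider stays closed — the path is blocked at D.
All paths are blocked; E ⊥ C | {A, G} holds.

Yes — E and C are d-separated given {A, G}.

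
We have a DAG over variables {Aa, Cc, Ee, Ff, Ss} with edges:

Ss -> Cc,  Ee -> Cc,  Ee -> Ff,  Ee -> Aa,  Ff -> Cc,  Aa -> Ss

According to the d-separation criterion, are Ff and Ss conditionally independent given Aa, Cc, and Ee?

Enumerating the 4 paths from Ff to Ss and testing each for blocking by {Aa, Cc, Ee}:
Path 1: Ff ← Ee → Aa → Ss
  Ee is a fork here and Ee is conditioned on, so the path is blocked at Ee.
Path 2: Ff ← Ee → Cc ← Ss
  Ee is a fork here and Ee is conditioned on, so the path is blocked at Ee.
Path 3: Ff → Cc ← Ss
  Cc is a collider and Cc is conditioned on, which opens it — no node blocks this path, so it is active.
Path 4: Ff → Cc ← Ee → Aa → Ss
  Ee is a fork here and Ee is conditioned on, so the path is blocked at Ee.
Because an active path exists, Ff and Ss are not d-separated.

No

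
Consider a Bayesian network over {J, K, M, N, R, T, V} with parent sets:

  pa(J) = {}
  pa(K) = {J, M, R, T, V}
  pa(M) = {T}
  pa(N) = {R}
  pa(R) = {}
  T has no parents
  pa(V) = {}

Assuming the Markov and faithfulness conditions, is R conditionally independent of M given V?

Yes

There are 2 undirected paths between R and M; checking each against the conditioning set {V}:
  1. R → K ← T → M — K:collider[blocks]; T:fork[open] ⇒ blocked
  2. R → K ← M — K:collider[blocks] ⇒ blocked
Since every path is blocked, d-separation holds.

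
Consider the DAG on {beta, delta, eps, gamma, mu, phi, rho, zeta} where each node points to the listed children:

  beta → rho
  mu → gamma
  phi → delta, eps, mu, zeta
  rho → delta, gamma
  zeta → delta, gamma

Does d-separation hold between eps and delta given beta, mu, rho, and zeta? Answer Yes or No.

There are 5 undirected paths between eps and delta; checking each against the conditioning set {beta, mu, rho, zeta}:
Path 1: eps ← phi → mu → gamma ← rho → delta
  mu is a chain here and mu is conditioned on, so the path is blocked at mu.
Path 2: eps ← phi → mu → gamma ← zeta → delta
  mu is a chain here and mu is conditioned on, so the path is blocked at mu.
Path 3: eps ← phi → delta
  phi is a fork and phi is not conditioned on — no node blocks this path, so it is active.
Path 4: eps ← phi → zeta → gamma ← rho → delta
  zeta is a chain here and zeta is conditioned on, so the path is blocked at zeta.
Path 5: eps ← phi → zeta → delta
  zeta is a chain here and zeta is conditioned on, so the path is blocked at zeta.
Because an active path exists, eps and delta are not d-separated.

No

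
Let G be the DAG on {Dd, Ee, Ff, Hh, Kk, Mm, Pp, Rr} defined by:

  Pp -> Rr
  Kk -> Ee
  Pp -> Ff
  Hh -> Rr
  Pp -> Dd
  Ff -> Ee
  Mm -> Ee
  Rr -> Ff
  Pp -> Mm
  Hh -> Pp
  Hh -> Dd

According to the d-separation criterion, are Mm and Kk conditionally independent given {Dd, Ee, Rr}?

No — Mm and Kk are not d-separated given {Dd, Ee, Rr}.

There are 5 undirected paths between Mm and Kk; checking each against the conditioning set {Dd, Ee, Rr}:
  1. Mm → Ee ← Kk — Ee:collider[open] ⇒ active
  2. Mm ← Pp → Rr → Ff → Ee ← Kk — Pp:fork[open]; Rr:chain[blocks]; Ff:chain[open]; Ee:collider[open] ⇒ blocked
  3. Mm ← Pp ← Hh → Rr → Ff → Ee ← Kk — Pp:chain[open]; Hh:fork[open]; Rr:chain[blocks]; Ff:chain[open]; Ee:collider[open] ⇒ blocked
  4. Mm ← Pp → Dd ← Hh → Rr → Ff → Ee ← Kk — Pp:fork[open]; Dd:collider[open]; Hh:fork[open]; Rr:chain[blocks]; Ff:chain[open]; Ee:collider[open] ⇒ blocked
  5. Mm ← Pp → Ff → Ee ← Kk — Pp:fork[open]; Ff:chain[open]; Ee:collider[open] ⇒ active
Because an active path exists, Mm and Kk are not d-separated.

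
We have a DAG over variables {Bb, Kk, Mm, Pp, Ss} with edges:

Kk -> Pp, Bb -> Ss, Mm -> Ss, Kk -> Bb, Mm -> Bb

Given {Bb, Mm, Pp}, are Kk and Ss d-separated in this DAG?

2 paths connect Kk and Ss; each must be blocked for d-separation to hold:
  1. Kk → Bb ← Mm → Ss — Bb:collider[open]; Mm:fork[blocks] ⇒ blocked
  2. Kk → Bb → Ss — Bb:chain[blocks] ⇒ blocked
Every path is blocked, so Kk and Ss are d-separated given {Bb, Mm, Pp}.

Yes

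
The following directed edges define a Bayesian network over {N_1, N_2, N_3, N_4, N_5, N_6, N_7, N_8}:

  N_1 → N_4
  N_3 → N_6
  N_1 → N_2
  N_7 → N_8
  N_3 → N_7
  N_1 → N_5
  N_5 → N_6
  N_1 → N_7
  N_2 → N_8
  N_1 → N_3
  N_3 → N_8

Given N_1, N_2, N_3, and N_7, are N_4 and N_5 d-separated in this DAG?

Yes

Enumerating the 6 paths from N_4 to N_5 and testing each for blocking by {N_1, N_2, N_3, N_7}:
  1. N_4 ← N_1 → N_5 — N_1:fork[blocks] ⇒ blocked
  2. N_4 ← N_1 → N_2 → N_8 ← N_7 ← N_3 → N_6 ← N_5 — N_1:fork[blocks]; N_2:chain[blocks]; N_8:collider[blocks]; N_7:chain[blocks]; N_3:fork[blocks]; N_6:collider[blocks] ⇒ blocked
  3. N_4 ← N_1 → N_2 → N_8 ← N_3 → N_6 ← N_5 — N_1:fork[blocks]; N_2:chain[blocks]; N_8:collider[blocks]; N_3:fork[blocks]; N_6:collider[blocks] ⇒ blocked
  4. N_4 ← N_1 → N_7 → N_8 ← N_3 → N_6 ← N_5 — N_1:fork[blocks]; N_7:chain[blocks]; N_8:collider[blocks]; N_3:fork[blocks]; N_6:collider[blocks] ⇒ blocked
  5. N_4 ← N_1 → N_7 ← N_3 → N_6 ← N_5 — N_1:fork[blocks]; N_7:collider[open]; N_3:fork[blocks]; N_6:collider[blocks] ⇒ blocked
  6. N_4 ← N_1 → N_3 → N_6 ← N_5 — N_1:fork[blocks]; N_3:chain[blocks]; N_6:collider[blocks] ⇒ blocked
Every path is blocked, so N_4 and N_5 are d-separated given {N_1, N_2, N_3, N_7}.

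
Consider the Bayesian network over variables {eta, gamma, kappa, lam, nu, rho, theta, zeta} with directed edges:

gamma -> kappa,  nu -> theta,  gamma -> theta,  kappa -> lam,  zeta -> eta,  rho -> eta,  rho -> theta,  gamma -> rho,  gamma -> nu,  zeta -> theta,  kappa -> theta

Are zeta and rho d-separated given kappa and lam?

Yes

Enumerating the 5 paths from zeta to rho and testing each for blocking by {kappa, lam}:
Path 1: zeta → theta ← rho
  theta is a collider here and neither theta nor any of its descendants is conditioned on, so the collider stays closed — the path is blocked at theta.
Path 2: zeta → theta ← kappa ← gamma → rho
  theta is a collider here and neither theta nor any of its descendants is conditioned on, so the collider stays closed — the path is blocked at theta.
Path 3: zeta → theta ← nu ← gamma → rho
  theta is a collider here and neither theta nor any of its descendants is conditioned on, so the collider stays closed — the path is blocked at theta.
Path 4: zeta → theta ← gamma → rho
  theta is a collider here and neither theta nor any of its descendants is conditioned on, so the collider stays closed — the path is blocked at theta.
Path 5: zeta → eta ← rho
  eta is a collider here and neither eta nor any of its descendants is conditioned on, so the collider stays closed — the path is blocked at eta.
Every path is blocked, so zeta and rho are d-separated given {kappa, lam}.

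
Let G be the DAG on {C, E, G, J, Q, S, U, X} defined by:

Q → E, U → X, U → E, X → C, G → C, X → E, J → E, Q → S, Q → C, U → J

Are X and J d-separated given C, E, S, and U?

6 paths connect X and J; each must be blocked for d-separation to hold:
Path 1: X → C ← Q → E ← J
  C is a collider and C is conditioned on, which opens it; Q is a fork and Q is not conditioned on; E is a collider and E is conditioned on, which opens it — no node blocks this path, so it is active.
Path 2: X → C ← Q → E ← U → J
  U is a fork here and U is conditioned on, so the path is blocked at U.
Path 3: X → E ← J
  E is a collider and E is conditioned on, which opens it — no node blocks this path, so it is active.
Path 4: X → E ← U → J
  U is a fork here and U is conditioned on, so the path is blocked at U.
Path 5: X ← U → E ← J
  U is a fork here and U is conditioned on, so the path is blocked at U.
Path 6: X ← U → J
  U is a fork here and U is conditioned on, so the path is blocked at U.
Since the path X → C ← Q → E ← J is active, X and J are not d-separated given {C, E, S, U}.

No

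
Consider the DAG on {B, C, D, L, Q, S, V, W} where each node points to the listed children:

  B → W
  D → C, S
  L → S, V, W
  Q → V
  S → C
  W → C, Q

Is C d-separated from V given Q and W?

No

We examine all 6 paths between C and V:
  1. C ← W → Q → V — W:fork[blocks]; Q:chain[blocks] ⇒ blocked
  2. C ← W ← L → V — W:chain[blocks]; L:fork[open] ⇒ blocked
  3. C ← D → S ← L → W → Q → V — D:fork[open]; S:collider[blocks]; L:fork[open]; W:chain[blocks]; Q:chain[blocks] ⇒ blocked
  4. C ← D → S ← L → V — D:fork[open]; S:collider[blocks]; L:fork[open] ⇒ blocked
  5. C ← S ← L → W → Q → V — S:chain[open]; L:fork[open]; W:chain[blocks]; Q:chain[blocks] ⇒ blocked
  6. C ← S ← L → V — S:chain[open]; L:fork[open] ⇒ active
At least one path is unblocked, so d-separation fails.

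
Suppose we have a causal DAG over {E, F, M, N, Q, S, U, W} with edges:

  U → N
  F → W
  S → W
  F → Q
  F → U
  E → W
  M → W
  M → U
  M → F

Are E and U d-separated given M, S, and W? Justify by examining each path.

No — E and U are not d-separated given {M, S, W}.

Enumerating the 4 paths from E to U and testing each for blocking by {M, S, W}:
Path 1: E → W ← F → U
  W is a collider and W is conditioned on, which opens it; F is a fork and F is not conditioned on — no node blocks this path, so it is active.
Path 2: E → W ← F ← M → U
  M is a fork here and M is conditioned on, so the path is blocked at M.
Path 3: E → W ← M → U
  M is a fork here and M is conditioned on, so the path is blocked at M.
Path 4: E → W ← M → F → U
  M is a fork here and M is conditioned on, so the path is blocked at M.
Because an active path exists, E and U are not d-separated.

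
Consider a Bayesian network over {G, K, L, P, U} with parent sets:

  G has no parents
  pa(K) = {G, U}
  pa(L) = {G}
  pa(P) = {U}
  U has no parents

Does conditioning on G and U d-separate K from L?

Yes — K and L are d-separated given {G, U}.

There is one path between K and L:
  1. K ← G → L — G:fork[blocks] ⇒ blocked
Every path is blocked, so K and L are d-separated given {G, U}.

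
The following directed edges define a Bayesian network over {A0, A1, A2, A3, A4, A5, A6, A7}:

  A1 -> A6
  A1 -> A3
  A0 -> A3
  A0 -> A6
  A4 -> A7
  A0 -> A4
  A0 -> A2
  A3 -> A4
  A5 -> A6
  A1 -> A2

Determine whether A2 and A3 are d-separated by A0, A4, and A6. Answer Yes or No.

No

6 paths connect A2 and A3; each must be blocked for d-separation to hold:
Path 1: A2 ← A0 → A3
  A0 is a fork here and A0 is conditioned on, so the path is blocked at A0.
Path 2: A2 ← A0 → A4 ← A3
  A0 is a fork here and A0 is conditioned on, so the path is blocked at A0.
Path 3: A2 ← A0 → A6 ← A1 → A3
  A0 is a fork here and A0 is conditioned on, so the path is blocked at A0.
Path 4: A2 ← A1 → A3
  A1 is a fork and A1 is not conditioned on — no node blocks this path, so it is active.
Path 5: A2 ← A1 → A6 ← A0 → A3
  A0 is a fork here and A0 is conditioned on, so the path is blocked at A0.
Path 6: A2 ← A1 → A6 ← A0 → A4 ← A3
  A0 is a fork here and A0 is conditioned on, so the path is blocked at A0.
At least one path is unblocked, so d-separation fails.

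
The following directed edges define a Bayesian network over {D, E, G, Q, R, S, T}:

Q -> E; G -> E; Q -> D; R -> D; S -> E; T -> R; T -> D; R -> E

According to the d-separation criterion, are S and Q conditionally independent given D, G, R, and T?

3 paths connect S and Q; each must be blocked for d-separation to hold:
Path 1: S → E ← R → D ← Q
  E is a collider here and neither E nor any of its descendants is conditioned on, so the collider stays closed — the path is blocked at E.
Path 2: S → E ← R ← T → D ← Q
  E is a collider here and neither E nor any of its descendants is conditioned on, so the collider stays closed — the path is blocked at E.
Path 3: S → E ← Q
  E is a collider here and neither E nor any of its descendants is conditioned on, so the collider stays closed — the path is blocked at E.
All paths are blocked; S ⊥ Q | {D, G, R, T} holds.

Yes — S and Q are d-separated given {D, G, R, T}.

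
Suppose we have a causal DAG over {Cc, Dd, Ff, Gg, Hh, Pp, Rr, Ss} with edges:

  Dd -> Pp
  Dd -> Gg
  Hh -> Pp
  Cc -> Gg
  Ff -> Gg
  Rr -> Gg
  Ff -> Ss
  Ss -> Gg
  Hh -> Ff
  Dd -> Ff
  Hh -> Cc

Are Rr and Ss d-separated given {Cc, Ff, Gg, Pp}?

No

Enumerating the 6 paths from Rr to Ss and testing each for blocking by {Cc, Ff, Gg, Pp}:
Path 1: Rr → Gg ← Dd → Pp ← Hh → Ff → Ss
  Ff is a chain here and Ff is conditioned on, so the path is blocked at Ff.
Path 2: Rr → Gg ← Dd → Ff → Ss
  Ff is a chain here and Ff is conditioned on, so the path is blocked at Ff.
Path 3: Rr → Gg ← Cc ← Hh → Pp ← Dd → Ff → Ss
  Cc is a chain here and Cc is conditioned on, so the path is blocked at Cc.
Path 4: Rr → Gg ← Cc ← Hh → Ff → Ss
  Cc is a chain here and Cc is conditioned on, so the path is blocked at Cc.
Path 5: Rr → Gg ← Ff → Ss
  Ff is a fork here and Ff is conditioned on, so the path is blocked at Ff.
Path 6: Rr → Gg ← Ss
  Gg is a collider and Gg is conditioned on, which opens it — no node blocks this path, so it is active.
Because an active path exists, Rr and Ss are not d-separated.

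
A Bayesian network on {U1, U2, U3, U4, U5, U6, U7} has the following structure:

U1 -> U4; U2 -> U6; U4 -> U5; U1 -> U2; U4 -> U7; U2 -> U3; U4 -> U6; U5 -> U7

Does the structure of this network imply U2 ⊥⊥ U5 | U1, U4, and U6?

4 paths connect U2 and U5; each must be blocked for d-separation to hold:
Path 1: U2 ← U1 → U4 → U5
  U1 is a fork here and U1 is conditioned on, so the path is blocked at U1.
Path 2: U2 ← U1 → U4 → U7 ← U5
  U1 is a fork here and U1 is conditioned on, so the path is blocked at U1.
Path 3: U2 → U6 ← U4 → U5
  U4 is a fork here and U4 is conditioned on, so the path is blocked at U4.
Path 4: U2 → U6 ← U4 → U7 ← U5
  U4 is a fork here and U4 is conditioned on, so the path is blocked at U4.
Every path is blocked, so U2 and U5 are d-separated given {U1, U4, U6}.

Yes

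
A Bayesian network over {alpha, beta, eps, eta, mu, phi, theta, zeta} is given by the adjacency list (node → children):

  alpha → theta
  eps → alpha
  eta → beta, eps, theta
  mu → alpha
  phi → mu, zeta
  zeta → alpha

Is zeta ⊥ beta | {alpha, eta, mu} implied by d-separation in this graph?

There are 4 undirected paths between zeta and beta; checking each against the conditioning set {alpha, eta, mu}:
Path 1: zeta → alpha ← eps ← eta → beta
  eta is a fork here and eta is conditioned on, so the path is blocked at eta.
Path 2: zeta → alpha → theta ← eta → beta
  alpha is a chain here and alpha is conditioned on, so the path is blocked at alpha.
Path 3: zeta ← phi → mu → alpha ← eps ← eta → beta
  mu is a chain here and mu is conditioned on, so the path is blocked at mu.
Path 4: zeta ← phi → mu → alpha → theta ← eta → beta
  mu is a chain here and mu is conditioned on, so the path is blocked at mu.
Since every path is blocked, d-separation holds.

Yes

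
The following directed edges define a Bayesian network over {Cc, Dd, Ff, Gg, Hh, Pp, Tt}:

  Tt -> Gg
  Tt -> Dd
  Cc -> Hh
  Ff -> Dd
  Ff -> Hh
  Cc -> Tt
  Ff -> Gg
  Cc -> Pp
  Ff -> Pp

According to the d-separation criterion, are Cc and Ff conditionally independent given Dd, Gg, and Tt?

Yes

There are 4 undirected paths between Cc and Ff; checking each against the conditioning set {Dd, Gg, Tt}:
Path 1: Cc → Hh ← Ff
  Hh is a collider here and neither Hh nor any of its descendants is conditioned on, so the collider stays closed — the path is blocked at Hh.
Path 2: Cc → Tt → Gg ← Ff
  Tt is a chain here and Tt is conditioned on, so the path is blocked at Tt.
Path 3: Cc → Tt → Dd ← Ff
  Tt is a chain here and Tt is conditioned on, so the path is blocked at Tt.
Path 4: Cc → Pp ← Ff
  Pp is a collider here and neither Pp nor any of its descendants is conditioned on, so the collider stays closed — the path is blocked at Pp.
Since every path is blocked, d-separation holds.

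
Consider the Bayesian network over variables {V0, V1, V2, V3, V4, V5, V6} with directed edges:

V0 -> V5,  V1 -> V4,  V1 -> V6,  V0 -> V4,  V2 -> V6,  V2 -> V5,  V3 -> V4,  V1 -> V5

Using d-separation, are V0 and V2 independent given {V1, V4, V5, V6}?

No

4 paths connect V0 and V2; each must be blocked for d-separation to hold:
Path 1: V0 → V5 ← V2
  V5 is a collider and V5 is conditioned on, which opens it — no node blocks this path, so it is active.
Path 2: V0 → V5 ← V1 → V6 ← V2
  V1 is a fork here and V1 is conditioned on, so the path is blocked at V1.
Path 3: V0 → V4 ← V1 → V6 ← V2
  V1 is a fork here and V1 is conditioned on, so the path is blocked at V1.
Path 4: V0 → V4 ← V1 → V5 ← V2
  V1 is a fork here and V1 is conditioned on, so the path is blocked at V1.
Because an active path exists, V0 and V2 are not d-separated.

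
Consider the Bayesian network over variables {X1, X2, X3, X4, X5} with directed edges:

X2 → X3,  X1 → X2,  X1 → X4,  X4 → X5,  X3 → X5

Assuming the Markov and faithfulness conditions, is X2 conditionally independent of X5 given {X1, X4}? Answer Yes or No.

2 paths connect X2 and X5; each must be blocked for d-separation to hold:
Path 1: X2 → X3 → X5
  X3 is a chain and X3 is not conditioned on — no node blocks this path, so it is active.
Path 2: X2 ← X1 → X4 → X5
  X1 is a fork here and X1 is conditioned on, so the path is blocked at X1.
Because an active path exists, X2 and X5 are not d-separated.

No — X2 and X5 are not d-separated given {X1, X4}.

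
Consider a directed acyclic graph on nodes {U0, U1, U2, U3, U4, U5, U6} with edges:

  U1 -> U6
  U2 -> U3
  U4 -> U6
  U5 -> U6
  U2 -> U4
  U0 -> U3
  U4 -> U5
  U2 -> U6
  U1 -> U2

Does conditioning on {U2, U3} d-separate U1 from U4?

Enumerating the 6 paths from U1 to U4 and testing each for blocking by {U2, U3}:
Path 1: U1 → U6 ← U5 ← U4
  U6 is a collider here and neither U6 nor any of its descendants is conditioned on, so the collider stays closed — the path is blocked at U6.
Path 2: U1 → U6 ← U4
  U6 is a collider here and neither U6 nor any of its descendants is conditioned on, so the collider stays closed — the path is blocked at U6.
Path 3: U1 → U6 ← U2 → U4
  U6 is a collider here and neither U6 nor any of its descendants is conditioned on, so the collider stays closed — the path is blocked at U6.
Path 4: U1 → U2 → U6 ← U5 ← U4
  U2 is a chain here and U2 is conditioned on, so the path is blocked at U2.
Path 5: U1 → U2 → U6 ← U4
  U2 is a chain here and U2 is conditioned on, so the path is blocked at U2.
Path 6: U1 → U2 → U4
  U2 is a chain here and U2 is conditioned on, so the path is blocked at U2.
All paths are blocked; U1 ⊥ U4 | {U2, U3} holds.

Yes — U1 and U4 are d-separated given {U2, U3}.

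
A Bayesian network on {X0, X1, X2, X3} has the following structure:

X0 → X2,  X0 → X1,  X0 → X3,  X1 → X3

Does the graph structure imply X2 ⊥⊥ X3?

No

There are 2 undirected paths between X2 and X3; checking each against the conditioning set ∅:
  1. X2 ← X0 → X1 → X3 — X0:fork[open]; X1:chain[open] ⇒ active
  2. X2 ← X0 → X3 — X0:fork[open] ⇒ active
Because an active path exists, X2 and X3 are not d-separated.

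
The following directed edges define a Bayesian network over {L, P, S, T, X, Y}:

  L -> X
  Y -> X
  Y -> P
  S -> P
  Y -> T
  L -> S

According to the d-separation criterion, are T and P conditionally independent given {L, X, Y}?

Yes — T and P are d-separated given {L, X, Y}.

2 paths connect T and P; each must be blocked for d-separation to hold:
Path 1: T ← Y → P
  Y is a fork here and Y is conditioned on, so the path is blocked at Y.
Path 2: T ← Y → X ← L → S → P
  Y is a fork here and Y is conditioned on, so the path is blocked at Y.
All paths are blocked; T ⊥ P | {L, X, Y} holds.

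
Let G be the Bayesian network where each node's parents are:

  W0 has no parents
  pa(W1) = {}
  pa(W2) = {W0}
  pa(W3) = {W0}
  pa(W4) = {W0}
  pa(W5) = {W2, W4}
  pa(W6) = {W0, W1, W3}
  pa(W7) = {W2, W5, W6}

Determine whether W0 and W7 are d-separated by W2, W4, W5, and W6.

6 paths connect W0 and W7; each must be blocked for d-separation to hold:
  1. W0 → W2 → W5 → W7 — W2:chain[blocks]; W5:chain[blocks] ⇒ blocked
  2. W0 → W2 → W7 — W2:chain[blocks] ⇒ blocked
  3. W0 → W4 → W5 ← W2 → W7 — W4:chain[blocks]; W5:collider[open]; W2:fork[blocks] ⇒ blocked
  4. W0 → W4 → W5 → W7 — W4:chain[blocks]; W5:chain[blocks] ⇒ blocked
  5. W0 → W6 → W7 — W6:chain[blocks] ⇒ blocked
  6. W0 → W3 → W6 → W7 — W3:chain[open]; W6:chain[blocks] ⇒ blocked
All paths are blocked; W0 ⊥ W7 | {W2, W4, W5, W6} holds.

Yes — W0 and W7 are d-separated given {W2, W4, W5, W6}.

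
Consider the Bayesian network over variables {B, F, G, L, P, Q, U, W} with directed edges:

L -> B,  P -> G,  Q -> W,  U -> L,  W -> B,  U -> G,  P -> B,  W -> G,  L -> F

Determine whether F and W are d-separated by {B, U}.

4 paths connect F and W; each must be blocked for d-separation to hold:
  1. F ← L ← U → G ← W — L:chain[open]; U:fork[blocks]; G:collider[blocks] ⇒ blocked
  2. F ← L ← U → G ← P → B ← W — L:chain[open]; U:fork[blocks]; G:collider[blocks]; P:fork[open]; B:collider[open] ⇒ blocked
  3. F ← L → B ← W — L:fork[open]; B:collider[open] ⇒ active
  4. F ← L → B ← P → G ← W — L:fork[open]; B:collider[open]; P:fork[open]; G:collider[blocks] ⇒ blocked
Since the path F ← L → B ← W is active, F and W are not d-separated given {B, U}.

No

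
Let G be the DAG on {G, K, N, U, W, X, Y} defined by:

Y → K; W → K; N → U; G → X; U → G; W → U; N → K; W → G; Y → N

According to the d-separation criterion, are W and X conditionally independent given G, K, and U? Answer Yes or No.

There are 4 undirected paths between W and X; checking each against the conditioning set {G, K, U}:
Path 1: W → U → G → X
  U is a chain here and U is conditioned on, so the path is blocked at U.
Path 2: W → K ← N → U → G → X
  U is a chain here and U is conditioned on, so the path is blocked at U.
Path 3: W → K ← Y → N → U → G → X
  U is a chain here and U is conditioned on, so the path is blocked at U.
Path 4: W → G → X
  G is a chain here and G is conditioned on, so the path is blocked at G.
Every path is blocked, so W and X are d-separated given {G, K, U}.

Yes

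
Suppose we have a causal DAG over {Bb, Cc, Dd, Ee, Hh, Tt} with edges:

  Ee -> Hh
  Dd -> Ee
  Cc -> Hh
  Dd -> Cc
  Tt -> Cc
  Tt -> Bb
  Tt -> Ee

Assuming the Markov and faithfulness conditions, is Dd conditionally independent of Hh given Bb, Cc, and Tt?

No — Dd and Hh are not d-separated given {Bb, Cc, Tt}.

There are 4 undirected paths between Dd and Hh; checking each against the conditioning set {Bb, Cc, Tt}:
Path 1: Dd → Ee → Hh
  Ee is a chain and Ee is not conditioned on — no node blocks this path, so it is active.
Path 2: Dd → Ee ← Tt → Cc → Hh
  Ee is a collider here and neither Ee nor any of its descendants is conditioned on, so the collider stays closed — the path is blocked at Ee.
Path 3: Dd → Cc → Hh
  Cc is a chain here and Cc is conditioned on, so the path is blocked at Cc.
Path 4: Dd → Cc ← Tt → Ee → Hh
  Tt is a fork here and Tt is conditioned on, so the path is blocked at Tt.
Because an active path exists, Dd and Hh are not d-separated.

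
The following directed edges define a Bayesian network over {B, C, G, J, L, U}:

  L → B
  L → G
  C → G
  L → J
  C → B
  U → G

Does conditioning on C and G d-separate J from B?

2 paths connect J and B; each must be blocked for d-separation to hold:
Path 1: J ← L → G ← C → B
  C is a fork here and C is conditioned on, so the path is blocked at C.
Path 2: J ← L → B
  L is a fork and L is not conditioned on — no node blocks this path, so it is active.
At least one path is unblocked, so d-separation fails.

No — J and B are not d-separated given {C, G}.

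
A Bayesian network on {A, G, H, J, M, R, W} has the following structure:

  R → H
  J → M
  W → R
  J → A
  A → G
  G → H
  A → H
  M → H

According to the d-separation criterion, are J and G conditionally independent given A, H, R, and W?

No

Enumerating the 4 paths from J to G and testing each for blocking by {A, H, R, W}:
Path 1: J → A → G
  A is a chain here and A is conditioned on, so the path is blocked at A.
Path 2: J → A → H ← G
  A is a chain here and A is conditioned on, so the path is blocked at A.
Path 3: J → M → H ← G
  M is a chain and M is not conditioned on; H is a collider and H is conditioned on, which opens it — no node blocks this path, so it is active.
Path 4: J → M → H ← A → G
  A is a fork here and A is conditioned on, so the path is blocked at A.
Since the path J → M → H ← G is active, J and G are not d-separated given {A, H, R, W}.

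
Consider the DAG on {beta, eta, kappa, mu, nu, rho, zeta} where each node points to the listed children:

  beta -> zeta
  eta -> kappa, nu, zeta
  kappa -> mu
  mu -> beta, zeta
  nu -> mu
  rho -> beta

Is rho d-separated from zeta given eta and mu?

No

There are 4 undirected paths between rho and zeta; checking each against the conditioning set {eta, mu}:
Path 1: rho → beta → zeta
  beta is a chain and beta is not conditioned on — no node blocks this path, so it is active.
Path 2: rho → beta ← mu → zeta
  beta is a collider here and neither beta nor any of its descendants is conditioned on, so the collider stays closed — the path is blocked at beta.
Path 3: rho → beta ← mu ← kappa ← eta → zeta
  beta is a collider here and neither beta nor any of its descendants is conditioned on, so the collider stays closed — the path is blocked at beta.
Path 4: rho → beta ← mu ← nu ← eta → zeta
  beta is a collider here and neither beta nor any of its descendants is conditioned on, so the collider stays closed — the path is blocked at beta.
At least one path is unblocked, so d-separation fails.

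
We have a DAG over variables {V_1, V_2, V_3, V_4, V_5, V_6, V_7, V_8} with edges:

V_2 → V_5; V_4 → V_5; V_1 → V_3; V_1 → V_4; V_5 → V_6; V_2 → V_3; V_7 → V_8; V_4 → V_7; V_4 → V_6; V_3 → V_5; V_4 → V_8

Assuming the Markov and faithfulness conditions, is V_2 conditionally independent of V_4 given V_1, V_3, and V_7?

6 paths connect V_2 and V_4; each must be blocked for d-separation to hold:
Path 1: V_2 → V_5 ← V_4
  V_5 is a collider here and neither V_5 nor any of its descendants is conditioned on, so the collider stays closed — the path is blocked at V_5.
Path 2: V_2 → V_5 ← V_3 ← V_1 → V_4
  V_5 is a collider here and neither V_5 nor any of its descendants is conditioned on, so the collider stays closed — the path is blocked at V_5.
Path 3: V_2 → V_5 → V_6 ← V_4
  V_6 is a collider here and neither V_6 nor any of its descendants is conditioned on, so the collider stays closed — the path is blocked at V_6.
Path 4: V_2 → V_3 → V_5 ← V_4
  V_3 is a chain here and V_3 is conditioned on, so the path is blocked at V_3.
Path 5: V_2 → V_3 → V_5 → V_6 ← V_4
  V_3 is a chain here and V_3 is conditioned on, so the path is blocked at V_3.
Path 6: V_2 → V_3 ← V_1 → V_4
  V_1 is a fork here and V_1 is conditioned on, so the path is blocked at V_1.
Every path is blocked, so V_2 and V_4 are d-separated given {V_1, V_3, V_7}.

Yes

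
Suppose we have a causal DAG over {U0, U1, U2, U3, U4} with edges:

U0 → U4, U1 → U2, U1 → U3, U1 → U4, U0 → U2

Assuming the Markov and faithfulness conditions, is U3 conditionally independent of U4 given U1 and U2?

Enumerating the 2 paths from U3 to U4 and testing each for blocking by {U1, U2}:
Path 1: U3 ← U1 → U4
  U1 is a fork here and U1 is conditioned on, so the path is blocked at U1.
Path 2: U3 ← U1 → U2 ← U0 → U4
  U1 is a fork here and U1 is conditioned on, so the path is blocked at U1.
Every path is blocked, so U3 and U4 are d-separated given {U1, U2}.

Yes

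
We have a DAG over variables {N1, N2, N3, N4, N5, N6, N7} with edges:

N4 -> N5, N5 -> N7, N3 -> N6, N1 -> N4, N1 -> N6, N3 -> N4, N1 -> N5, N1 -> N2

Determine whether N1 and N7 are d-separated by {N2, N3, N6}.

There are 3 undirected paths between N1 and N7; checking each against the conditioning set {N2, N3, N6}:
Path 1: N1 → N6 ← N3 → N4 → N5 → N7
  N3 is a fork here and N3 is conditioned on, so the path is blocked at N3.
Path 2: N1 → N5 → N7
  N5 is a chain and N5 is not conditioned on — no node blocks this path, so it is active.
Path 3: N1 → N4 → N5 → N7
  N4 is a chain and N4 is not conditioned on; N5 is a chain and N5 is not conditioned on — no node blocks this path, so it is active.
Because an active path exists, N1 and N7 are not d-separated.

No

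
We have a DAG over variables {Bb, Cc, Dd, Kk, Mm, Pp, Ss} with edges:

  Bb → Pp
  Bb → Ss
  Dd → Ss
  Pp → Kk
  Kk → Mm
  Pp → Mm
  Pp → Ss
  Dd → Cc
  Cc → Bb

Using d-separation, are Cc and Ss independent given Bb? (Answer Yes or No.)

No

3 paths connect Cc and Ss; each must be blocked for d-separation to hold:
Path 1: Cc ← Dd → Ss
  Dd is a fork and Dd is not conditioned on — no node blocks this path, so it is active.
Path 2: Cc → Bb → Ss
  Bb is a chain here and Bb is conditioned on, so the path is blocked at Bb.
Path 3: Cc → Bb → Pp → Ss
  Bb is a chain here and Bb is conditioned on, so the path is blocked at Bb.
Because an active path exists, Cc and Ss are not d-separated.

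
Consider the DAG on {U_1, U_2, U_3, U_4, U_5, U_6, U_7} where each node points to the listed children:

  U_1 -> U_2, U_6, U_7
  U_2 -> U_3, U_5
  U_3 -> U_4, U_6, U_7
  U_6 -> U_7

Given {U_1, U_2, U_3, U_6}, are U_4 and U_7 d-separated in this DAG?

There are 5 undirected paths between U_4 and U_7; checking each against the conditioning set {U_1, U_2, U_3, U_6}:
Path 1: U_4 ← U_3 → U_6 → U_7
  U_3 is a fork here and U_3 is conditioned on, so the path is blocked at U_3.
Path 2: U_4 ← U_3 → U_6 ← U_1 → U_7
  U_3 is a fork here and U_3 is conditioned on, so the path is blocked at U_3.
Path 3: U_4 ← U_3 → U_7
  U_3 is a fork here and U_3 is conditioned on, so the path is blocked at U_3.
Path 4: U_4 ← U_3 ← U_2 ← U_1 → U_6 → U_7
  U_3 is a chain here and U_3 is conditioned on, so the path is blocked at U_3.
Path 5: U_4 ← U_3 ← U_2 ← U_1 → U_7
  U_3 is a chain here and U_3 is conditioned on, so the path is blocked at U_3.
Every path is blocked, so U_4 and U_7 are d-separated given {U_1, U_2, U_3, U_6}.

Yes — U_4 and U_7 are d-separated given {U_1, U_2, U_3, U_6}.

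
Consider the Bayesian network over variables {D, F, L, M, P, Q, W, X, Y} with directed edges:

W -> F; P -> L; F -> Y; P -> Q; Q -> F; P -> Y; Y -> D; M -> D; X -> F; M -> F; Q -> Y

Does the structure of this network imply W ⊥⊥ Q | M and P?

Yes

5 paths connect W and Q; each must be blocked for d-separation to hold:
Path 1: W → F ← M → D ← Y ← P → Q
  F is a collider here and neither F nor any of its descendants is conditioned on, so the collider stays closed — the path is blocked at F.
Path 2: W → F ← M → D ← Y ← Q
  F is a collider here and neither F nor any of its descendants is conditioned on, so the collider stays closed — the path is blocked at F.
Path 3: W → F → Y ← P → Q
  Y is a collider here and neither Y nor any of its descendants is conditioned on, so the collider stays closed — the path is blocked at Y.
Path 4: W → F → Y ← Q
  Y is a collider here and neither Y nor any of its descendants is conditioned on, so the collider stays closed — the path is blocked at Y.
Path 5: W → F ← Q
  F is a collider here and neither F nor any of its descendants is conditioned on, so the collider stays closed — the path is blocked at F.
All paths are blocked; W ⊥ Q | {M, P} holds.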